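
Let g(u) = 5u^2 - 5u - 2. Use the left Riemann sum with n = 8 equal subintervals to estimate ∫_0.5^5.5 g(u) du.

Δu = (5.5 − 0.5)/8 = 0.625.
Left endpoints: 0.5, 1.125, 1.75, 2.375, 3, 3.625, 4.25, 4.875.
g(0.5) = -3.25, g(1.125) = -1.296875, g(1.75) = 4.5625, g(2.375) = 14.328125, g(3) = 28, g(3.625) = 45.578125, g(4.25) = 67.0625, g(4.875) = 92.453125.
Sum = Δu · [g(0.5) + g(1.125) + g(1.75) + ...].
Sum = 154.6484375.

154.6484375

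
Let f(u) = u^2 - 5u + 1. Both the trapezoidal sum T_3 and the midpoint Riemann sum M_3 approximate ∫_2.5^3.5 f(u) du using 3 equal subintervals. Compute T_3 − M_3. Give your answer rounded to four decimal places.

0.0278

T_3 ≈ -4.898148.
M_3 ≈ -4.925926.
T_3 − M_3 ≈ 0.0278.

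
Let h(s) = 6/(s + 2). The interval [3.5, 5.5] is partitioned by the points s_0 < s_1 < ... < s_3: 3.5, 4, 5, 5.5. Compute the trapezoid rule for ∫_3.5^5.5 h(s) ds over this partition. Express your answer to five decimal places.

1.86558

Subinterval widths: 0.5, 1, 0.5.
h(3.5) = 12/11, h(4) = 1, h(5) = 6/7, h(5.5) = 0.8.
On each subinterval the trapezoid contributes (Δs_i/2)·[h(s_{i-1}) + h(s_i)].
Sum ≈ 1.86558.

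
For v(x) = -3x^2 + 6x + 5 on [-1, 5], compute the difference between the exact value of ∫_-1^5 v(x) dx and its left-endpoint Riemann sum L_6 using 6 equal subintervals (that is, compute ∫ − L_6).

Exact integral: ∫_-1^5 v(x) dx = -24.
L_6 = -9.
Error = -24 − (-9) = -15.

-15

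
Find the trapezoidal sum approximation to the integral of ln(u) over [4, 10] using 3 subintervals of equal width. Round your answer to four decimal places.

Δu = (10 − 4)/3 = 2.
f(4) ≈ 1.3863, f(6) ≈ 1.7918, f(8) ≈ 2.0794, f(10) ≈ 2.3026.
T_3 = (Δu/2)·[f(u_0) + 2f(u_1) + 2f(u_2) + f(u_3)].
Sum ≈ 11.4313.

11.4313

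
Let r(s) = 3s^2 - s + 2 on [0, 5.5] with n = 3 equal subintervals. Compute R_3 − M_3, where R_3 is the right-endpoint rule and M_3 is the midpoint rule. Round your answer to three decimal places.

92.010

R_3 ≈ 249.63889.
M_3 ≈ 157.62847.
R_3 − M_3 ≈ 92.010.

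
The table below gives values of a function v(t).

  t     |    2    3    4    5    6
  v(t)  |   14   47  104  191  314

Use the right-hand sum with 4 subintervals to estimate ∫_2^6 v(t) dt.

Δt = 1.
Sum = 1·[47 + 104 + 191 + 314] = 656.

656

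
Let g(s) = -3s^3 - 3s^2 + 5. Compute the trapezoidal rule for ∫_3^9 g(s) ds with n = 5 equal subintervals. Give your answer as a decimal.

-5614.08

Δs = (9 − 3)/5 = 1.2.
g(3) = -103, g(4.2) = -270.184, g(5.4) = -554.872, g(6.6) = -988.168, g(7.8) = -1601.176, g(9) = -2425.
T_5 = (Δs/2)·[g(s_0) + 2g(s_1) + ... + 2g(s_{4}) + g(s_5)].
Sum = -5614.08.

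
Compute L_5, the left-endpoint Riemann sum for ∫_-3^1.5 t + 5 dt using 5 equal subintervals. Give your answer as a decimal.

Δt = (1.5 − (-3))/5 = 0.9.
Left endpoints: -3, -2.1, -1.2, -0.3, 0.6.
f(-3) = 2, f(-2.1) = 2.9, f(-1.2) = 3.8, f(-0.3) = 4.7, f(0.6) = 5.6.
Sum = Δt · [f(-3) + f(-2.1) + f(-1.2) + f(-0.3) + f(0.6)].
Sum = 17.1.

17.1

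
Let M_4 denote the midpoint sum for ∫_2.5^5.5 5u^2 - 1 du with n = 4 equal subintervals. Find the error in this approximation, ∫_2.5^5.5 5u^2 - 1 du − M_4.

0.703125

Exact integral: ∫_2.5^5.5 f(u) du = 248.25.
M_4 = 247.546875.
Error = 248.25 − 247.546875 = 0.703125.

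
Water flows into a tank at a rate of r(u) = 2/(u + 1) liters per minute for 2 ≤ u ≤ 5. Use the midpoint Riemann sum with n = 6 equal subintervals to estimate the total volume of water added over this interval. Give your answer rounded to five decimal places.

Δu = (5 − 2)/6 = 0.5.
Midpoints: 2.25, 2.75, 3.25, 3.75, 4.25, 4.75.
r(2.25) = 8/13, r(2.75) = 8/15, r(3.25) = 8/17, r(3.75) = 8/19, r(4.25) = 8/21, r(4.75) = 8/23.
Sum = Δu · [r(2.25) + r(2.75) + r(3.25) + ...].
Sum ≈ 1.38457.

1.38457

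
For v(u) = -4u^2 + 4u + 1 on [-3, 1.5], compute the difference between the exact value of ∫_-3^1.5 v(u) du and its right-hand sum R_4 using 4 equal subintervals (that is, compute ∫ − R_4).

-21.515625

Exact integral: ∫_-3^1.5 v(u) du = -49.5.
R_4 = -27.984375.
Error = -49.5 − (-27.984375) = -21.515625.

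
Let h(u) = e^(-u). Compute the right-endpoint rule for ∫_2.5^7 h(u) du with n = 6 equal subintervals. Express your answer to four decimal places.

Δu = (7 − 2.5)/6 = 0.75.
Right endpoints: 3.25, 4, 4.75, 5.5, 6.25, 7.
h(3.25) ≈ 0.0388, h(4) ≈ 0.0183, h(4.75) ≈ 0.0087, h(5.5) ≈ 0.0041, h(6.25) ≈ 0.0019, h(7) ≈ 0.0009.
Sum = Δu · [h(3.25) + h(4) + h(4.75) + ...].
Sum ≈ 0.0545.

0.0545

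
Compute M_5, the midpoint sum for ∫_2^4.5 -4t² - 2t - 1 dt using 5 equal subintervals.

Δt = (4.5 − 2)/5 = 0.5.
Midpoints: 2.25, 2.75, 3.25, 3.75, 4.25.
f(2.25) = -25.75, f(2.75) = -36.75, f(3.25) = -49.75, f(3.75) = -64.75, f(4.25) = -81.75.
Sum = Δt · [f(2.25) + f(2.75) + f(3.25) + f(3.75) + f(4.25)].
Sum = -129.375.

-129.375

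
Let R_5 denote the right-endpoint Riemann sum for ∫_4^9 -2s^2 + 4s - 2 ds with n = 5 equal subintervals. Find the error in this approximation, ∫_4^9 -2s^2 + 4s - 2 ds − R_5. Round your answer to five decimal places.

56.66667

Exact integral: ∫_4^9 f(s) ds ≈ -323.3333333.
R_5 = -380.
Error ≈ -323.3333333 − (-380) ≈ 56.66667.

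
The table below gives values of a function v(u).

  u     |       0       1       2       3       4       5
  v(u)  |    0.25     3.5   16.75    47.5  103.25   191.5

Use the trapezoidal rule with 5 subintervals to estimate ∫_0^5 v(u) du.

Δu = 1.
T_5 = (1/2)·[0.25 + 2·3.5 + 2·16.75 + 2·47.5 + 2·103.25 + 191.5] = 266.875.

266.875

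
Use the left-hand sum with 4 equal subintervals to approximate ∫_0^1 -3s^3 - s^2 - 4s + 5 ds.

Δs = (1 − 0)/4 = 0.25.
Left endpoints: 0, 0.25, 0.5, 0.75.
f(0) = 5, f(0.25) = 3.890625, f(0.5) = 2.375, f(0.75) = 0.171875.
Sum = Δs · [f(0) + f(0.25) + f(0.5) + f(0.75)].
Sum = 2.859375.

2.859375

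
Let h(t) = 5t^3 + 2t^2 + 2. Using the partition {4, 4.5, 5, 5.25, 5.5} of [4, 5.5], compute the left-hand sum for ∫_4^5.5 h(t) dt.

Subinterval widths: 0.5, 0.5, 0.25, 0.25.
Left endpoints: 4, 4.5, 5, 5.25.
h(4) = 354, h(4.5) = 498.125, h(5) = 677, h(5.25) = 780.640625.
Sum = Σ Δt_i · h(t_i).
Sum = 790.47265625.

790.47265625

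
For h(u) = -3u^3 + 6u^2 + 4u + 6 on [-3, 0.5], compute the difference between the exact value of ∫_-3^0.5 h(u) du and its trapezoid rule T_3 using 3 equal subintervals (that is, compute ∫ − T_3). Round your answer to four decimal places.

-13.6962

Exact integral: ∫_-3^0.5 h(u) du = 118.453125.
T_3 ≈ 132.149306.
Error ≈ 118.453125 − 132.149306 ≈ -13.6962.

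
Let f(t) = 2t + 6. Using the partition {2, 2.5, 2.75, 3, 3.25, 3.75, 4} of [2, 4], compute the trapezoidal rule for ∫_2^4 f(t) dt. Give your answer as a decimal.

Subinterval widths: 0.5, 0.25, 0.25, 0.25, 0.5, 0.25.
f(2) = 10, f(2.5) = 11, f(2.75) = 11.5, f(3) = 12, f(3.25) = 12.5, f(3.75) = 13.5, f(4) = 14.
On each subinterval the trapezoid contributes (Δt_i/2)·[f(t_{i-1}) + f(t_i)].
Sum = 24.

24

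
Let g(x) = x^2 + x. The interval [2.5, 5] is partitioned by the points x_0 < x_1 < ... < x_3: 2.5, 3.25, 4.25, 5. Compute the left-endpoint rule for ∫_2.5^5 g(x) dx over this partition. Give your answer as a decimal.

37.109375

Subinterval widths: 0.75, 1, 0.75.
Left endpoints: 2.5, 3.25, 4.25.
g(2.5) = 8.75, g(3.25) = 13.8125, g(4.25) = 22.3125.
Sum = Σ Δx_i · g(x_i).
Sum = 37.109375.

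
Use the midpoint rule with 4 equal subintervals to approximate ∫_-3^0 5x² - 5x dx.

66.796875

Δx = (0 − (-3))/4 = 0.75.
Midpoints: -2.625, -1.875, -1.125, -0.375.
f(-2.625) = 47.578125, f(-1.875) = 26.953125, f(-1.125) = 11.953125, f(-0.375) = 2.578125.
Sum = Δx · [f(-2.625) + f(-1.875) + f(-1.125) + f(-0.375)].
Sum = 66.796875.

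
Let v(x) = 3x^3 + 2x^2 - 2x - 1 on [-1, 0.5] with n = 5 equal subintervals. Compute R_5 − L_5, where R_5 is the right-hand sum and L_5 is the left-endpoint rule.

R_5 = -0.8775.
L_5 = -0.54.
R_5 − L_5 = -0.3375.

-0.3375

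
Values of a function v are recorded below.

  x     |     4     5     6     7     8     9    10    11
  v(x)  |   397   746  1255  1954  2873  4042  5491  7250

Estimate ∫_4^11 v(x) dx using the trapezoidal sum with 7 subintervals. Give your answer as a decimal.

20184.5

Δx = 1.
T_7 = (1/2)·[397 + 2·746 + 2·1255 + 2·1954 + 2·2873 + 2·4042 + 2·5491 + 7250] = 20184.5.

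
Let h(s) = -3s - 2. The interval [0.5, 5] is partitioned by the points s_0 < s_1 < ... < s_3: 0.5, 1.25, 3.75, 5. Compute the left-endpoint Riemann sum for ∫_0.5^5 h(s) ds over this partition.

-33.5625

Subinterval widths: 0.75, 2.5, 1.25.
Left endpoints: 0.5, 1.25, 3.75.
h(0.5) = -3.5, h(1.25) = -5.75, h(3.75) = -13.25.
Sum = Σ Δs_i · h(s_i).
Sum = -33.5625.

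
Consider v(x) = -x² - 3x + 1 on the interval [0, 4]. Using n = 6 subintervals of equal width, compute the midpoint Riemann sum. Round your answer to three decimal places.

-41.185

Δx = (4 − 0)/6 = 2/3.
Midpoints: 1/3, 1, 5/3, 7/3, 3, 11/3.
v(1/3) = -1/9, v(1) = -3, v(5/3) = -61/9, v(7/3) = -103/9, v(3) = -17, v(11/3) = -211/9.
Sum = Δx · [v(1/3) + v(1) + v(5/3) + ...].
Sum ≈ -41.185.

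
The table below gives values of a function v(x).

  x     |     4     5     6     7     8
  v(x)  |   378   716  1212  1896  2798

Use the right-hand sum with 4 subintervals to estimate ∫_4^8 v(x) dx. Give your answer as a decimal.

Δx = 1.
Sum = 1·[716 + 1212 + 1896 + 2798] = 6622.

6622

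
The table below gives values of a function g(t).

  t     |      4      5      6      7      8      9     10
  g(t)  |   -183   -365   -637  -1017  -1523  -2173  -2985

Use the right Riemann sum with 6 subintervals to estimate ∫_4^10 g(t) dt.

-8700

Δt = 1.
Sum = 1·[(-365) + (-637) + (-1017) + (-1523) + (-2173) + (-2985)] = -8700.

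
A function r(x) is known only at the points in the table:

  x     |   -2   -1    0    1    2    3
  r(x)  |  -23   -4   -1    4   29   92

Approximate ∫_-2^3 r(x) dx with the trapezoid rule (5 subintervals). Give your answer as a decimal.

Δx = 1.
T_5 = (1/2)·[(-23) + 2·(-4) + 2·(-1) + 2·4 + 2·29 + 92] = 62.5.

62.5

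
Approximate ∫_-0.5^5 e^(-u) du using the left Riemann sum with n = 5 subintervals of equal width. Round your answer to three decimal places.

Δu = (5 − (-0.5))/5 = 1.1.
Left endpoints: -0.5, 0.6, 1.7, 2.8, 3.9.
f(-0.5) ≈ 1.649, f(0.6) ≈ 0.549, f(1.7) ≈ 0.183, f(2.8) ≈ 0.061, f(3.9) ≈ 0.020.
Sum = Δu · [f(-0.5) + f(0.6) + f(1.7) + f(2.8) + f(3.9)].
Sum ≈ 2.707.

2.707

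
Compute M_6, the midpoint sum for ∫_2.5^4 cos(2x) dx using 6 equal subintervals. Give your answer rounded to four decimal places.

0.9844

Δx = (4 − 2.5)/6 = 0.25.
Midpoints: 2.625, 2.875, 3.125, 3.375, 3.625, 3.875.
f(2.625) ≈ 0.5121, f(2.875) ≈ 0.8612, f(3.125) ≈ 0.9994, f(3.375) ≈ 0.8930, f(3.625) ≈ 0.5679, f(3.875) ≈ 0.1038.
Sum = Δx · [f(2.625) + f(2.875) + f(3.125) + ...].
Sum ≈ 0.9844.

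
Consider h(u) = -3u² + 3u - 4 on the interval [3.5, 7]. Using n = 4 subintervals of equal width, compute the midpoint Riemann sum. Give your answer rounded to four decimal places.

-258.3301

Δu = (7 − 3.5)/4 = 0.875.
Midpoints: 3.9375, 4.8125, 5.6875, 6.5625.
h(3.9375) = -38.69921875, h(4.8125) = -59.04296875, h(5.6875) = -83.98046875, h(6.5625) = -113.51171875.
Sum = Δu · [h(3.9375) + h(4.8125) + h(5.6875) + h(6.5625)].
Sum ≈ -258.3301.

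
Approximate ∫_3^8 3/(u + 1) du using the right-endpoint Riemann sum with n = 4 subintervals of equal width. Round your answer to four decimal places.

2.1917

Δu = (8 − 3)/4 = 1.25.
Right endpoints: 4.25, 5.5, 6.75, 8.
f(4.25) = 4/7, f(5.5) = 6/13, f(6.75) = 12/31, f(8) = 1/3.
Sum = Δu · [f(4.25) + f(5.5) + f(6.75) + f(8)].
Sum ≈ 2.1917.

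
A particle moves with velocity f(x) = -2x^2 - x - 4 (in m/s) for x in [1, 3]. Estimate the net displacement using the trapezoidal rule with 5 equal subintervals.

Δx = (3 − 1)/5 = 0.4.
f(1) = -7, f(1.4) = -9.32, f(1.8) = -12.28, f(2.2) = -15.88, f(2.6) = -20.12, f(3) = -25.
T_5 = (Δx/2)·[f(x_0) + 2f(x_1) + ... + 2f(x_{4}) + f(x_5)].
Sum = -29.44.

-29.44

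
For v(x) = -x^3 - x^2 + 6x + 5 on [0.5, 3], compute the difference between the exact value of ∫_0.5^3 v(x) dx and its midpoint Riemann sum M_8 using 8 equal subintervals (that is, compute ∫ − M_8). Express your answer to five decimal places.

Exact integral: ∫_0.5^3 v(x) dx ≈ 9.5572917.
M_8 ≈ 9.6844482.
Error ≈ 9.5572917 − 9.6844482 ≈ -0.12716.

-0.12716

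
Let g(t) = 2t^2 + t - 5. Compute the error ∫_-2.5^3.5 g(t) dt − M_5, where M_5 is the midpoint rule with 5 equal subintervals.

1.44

Exact integral: ∫_-2.5^3.5 g(t) dt = 12.
M_5 = 10.56.
Error = 12 − 10.56 = 1.44.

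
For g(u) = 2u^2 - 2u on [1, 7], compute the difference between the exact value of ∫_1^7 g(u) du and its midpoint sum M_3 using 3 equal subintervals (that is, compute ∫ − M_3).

4

Exact integral: ∫_1^7 g(u) du = 180.
M_3 = 176.
Error = 180 − 176 = 4.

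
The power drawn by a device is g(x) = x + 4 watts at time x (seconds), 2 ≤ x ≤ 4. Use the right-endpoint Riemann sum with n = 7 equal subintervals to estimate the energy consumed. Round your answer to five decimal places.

Δx = (4 − 2)/7 = 2/7.
Right endpoints: 16/7, 18/7, 20/7, 22/7, 24/7, 26/7, 4.
g(16/7) = 44/7, g(18/7) = 46/7, g(20/7) = 48/7, g(22/7) = 50/7, g(24/7) = 52/7, g(26/7) = 54/7, g(4) = 8.
Sum = Δx · [g(16/7) + g(18/7) + g(20/7) + ...].
Sum ≈ 14.28571.

14.28571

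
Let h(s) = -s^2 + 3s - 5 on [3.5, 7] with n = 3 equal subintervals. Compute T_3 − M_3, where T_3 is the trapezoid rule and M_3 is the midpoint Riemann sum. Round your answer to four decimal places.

T_3 ≈ -63.210648.
M_3 ≈ -62.019676.
T_3 − M_3 ≈ -1.1910.

-1.1910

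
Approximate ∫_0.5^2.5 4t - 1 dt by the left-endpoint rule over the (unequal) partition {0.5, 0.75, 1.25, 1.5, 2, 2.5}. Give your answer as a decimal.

8.25

Subinterval widths: 0.25, 0.5, 0.25, 0.5, 0.5.
Left endpoints: 0.5, 0.75, 1.25, 1.5, 2.
f(0.5) = 1, f(0.75) = 2, f(1.25) = 4, f(1.5) = 5, f(2) = 7.
Sum = Σ Δt_i · f(t_i).
Sum = 8.25.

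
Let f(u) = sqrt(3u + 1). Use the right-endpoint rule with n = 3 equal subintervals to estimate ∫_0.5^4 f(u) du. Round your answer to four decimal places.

10.6601

Δu = (4 − 0.5)/3 = 7/6.
Right endpoints: 5/3, 17/6, 4.
f(5/3) ≈ 2.4495, f(17/6) ≈ 3.0822, f(4) ≈ 3.6056.
Sum = Δu · [f(5/3) + f(17/6) + f(4)].
Sum ≈ 10.6601.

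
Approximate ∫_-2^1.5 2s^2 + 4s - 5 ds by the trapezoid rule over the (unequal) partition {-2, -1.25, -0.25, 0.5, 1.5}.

Subinterval widths: 0.75, 1, 0.75, 1.
f(-2) = -5, f(-1.25) = -6.875, f(-0.25) = -5.875, f(0.5) = -2.5, f(1.5) = 5.5.
On each subinterval the trapezoid contributes (Δs_i/2)·[f(s_{i-1}) + f(s_i)].
Sum = -12.46875.

-12.46875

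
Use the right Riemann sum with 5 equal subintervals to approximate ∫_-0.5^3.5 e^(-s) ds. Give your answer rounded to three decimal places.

Δs = (3.5 − (-0.5))/5 = 0.8.
Right endpoints: 0.3, 1.1, 1.9, 2.7, 3.5.
f(0.3) ≈ 0.741, f(1.1) ≈ 0.333, f(1.9) ≈ 0.150, f(2.7) ≈ 0.067, f(3.5) ≈ 0.030.
Sum = Δs · [f(0.3) + f(1.1) + f(1.9) + f(2.7) + f(3.5)].
Sum ≈ 1.057.

1.057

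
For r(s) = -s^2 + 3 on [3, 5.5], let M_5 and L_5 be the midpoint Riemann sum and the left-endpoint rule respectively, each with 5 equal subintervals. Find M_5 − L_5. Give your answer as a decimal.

-5.15625

M_5 = -38.90625.
L_5 = -33.75.
M_5 − L_5 = -5.15625.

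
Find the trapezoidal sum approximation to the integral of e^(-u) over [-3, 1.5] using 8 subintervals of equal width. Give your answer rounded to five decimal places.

20.38338

Δu = (1.5 − (-3))/8 = 0.5625.
f(-3) ≈ 20.08554, f(-2.4375) ≈ 11.44439, f(-1.875) ≈ 6.52082, f(-1.3125) ≈ 3.71545, f(-0.75) ≈ 2.11700, f(-0.1875) ≈ 1.20623, f(0.375) ≈ 0.68729, f(0.9375) ≈ 0.39161, f(1.5) ≈ 0.22313.
T_8 = (Δu/2)·[f(u_0) + 2f(u_1) + ... + 2f(u_{7}) + f(u_8)].
Sum ≈ 20.38338.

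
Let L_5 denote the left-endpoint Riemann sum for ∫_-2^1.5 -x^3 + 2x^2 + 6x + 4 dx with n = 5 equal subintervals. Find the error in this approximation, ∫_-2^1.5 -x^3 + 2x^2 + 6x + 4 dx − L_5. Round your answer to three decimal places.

1.358

Exact integral: ∫_-2^1.5 f(x) dx ≈ 19.06771.
L_5 = 17.71.
Error ≈ 19.06771 − 17.71 ≈ 1.358.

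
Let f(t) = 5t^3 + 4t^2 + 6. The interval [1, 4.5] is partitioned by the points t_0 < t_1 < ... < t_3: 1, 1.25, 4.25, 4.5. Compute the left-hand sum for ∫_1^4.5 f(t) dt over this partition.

Subinterval widths: 0.25, 3, 0.25.
Left endpoints: 1, 1.25, 4.25.
f(1) = 15, f(1.25) = 22.015625, f(4.25) = 462.078125.
Sum = Σ Δt_i · f(t_i).
Sum = 185.31640625.

185.31640625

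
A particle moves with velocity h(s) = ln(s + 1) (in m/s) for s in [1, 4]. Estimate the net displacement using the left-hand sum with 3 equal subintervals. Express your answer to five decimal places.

3.17805

Δs = (4 − 1)/3 = 1.
Left endpoints: 1, 2, 3.
h(1) ≈ 0.69315, h(2) ≈ 1.09861, h(3) ≈ 1.38629.
Sum = Δs · [h(1) + h(2) + h(3)].
Sum ≈ 3.17805.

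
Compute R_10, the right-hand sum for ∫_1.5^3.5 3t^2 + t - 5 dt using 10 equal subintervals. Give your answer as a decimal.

37.74

Δt = (3.5 − 1.5)/10 = 0.2.
Right endpoints: 1.7, 1.9, 2.1, 2.3, 2.5, 2.7, 2.9, 3.1, 3.3, 3.5.
f(1.7) = 5.37, f(1.9) = 7.73, f(2.1) = 10.33, f(2.3) = 13.17, f(2.5) = 16.25, f(2.7) = 19.57, f(2.9) = 23.13, f(3.1) = 26.93, f(3.3) = 30.97, f(3.5) = 35.25.
Sum = Δt · [f(1.7) + f(1.9) + f(2.1) + ...].
Sum = 37.74.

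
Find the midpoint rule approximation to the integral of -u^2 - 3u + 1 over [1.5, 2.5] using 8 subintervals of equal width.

Δu = (2.5 − 1.5)/8 = 0.125.
Midpoints: 1.5625, 1.6875, 1.8125, 1.9375, 2.0625, 2.1875, 2.3125, 2.4375.
f(1.5625) = -6.12890625, f(1.6875) = -6.91015625, f(1.8125) = -7.72265625, f(1.9375) = -8.56640625, f(2.0625) = -9.44140625, f(2.1875) = -10.34765625, f(2.3125) = -11.28515625, f(2.4375) = -12.25390625.
Sum = Δu · [f(1.5625) + f(1.6875) + f(1.8125) + ...].
Sum = -9.08203125.

-9.08203125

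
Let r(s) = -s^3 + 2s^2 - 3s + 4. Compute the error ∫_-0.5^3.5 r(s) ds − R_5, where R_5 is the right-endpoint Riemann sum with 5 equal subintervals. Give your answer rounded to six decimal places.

13.466667

Exact integral: ∫_-0.5^3.5 r(s) ds ≈ -10.83333333.
R_5 = -24.3.
Error ≈ -10.83333333 − (-24.3) ≈ 13.466667.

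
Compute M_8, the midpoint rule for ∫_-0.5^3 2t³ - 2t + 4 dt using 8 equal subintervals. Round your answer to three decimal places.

45.300

Δt = (3 − (-0.5))/8 = 0.4375.
Midpoints: -0.28125, 0.15625, 0.59375, 1.03125, 1.46875, 1.90625, 2.34375, 2.78125.
f(-0.28125) = 74023/16384, f(0.15625) = 60541/16384, f(0.59375) = 52939/16384, f(1.03125) = 67681/16384, f(1.46875) = 121231/16384, f(1.90625) = 230053/16384, f(2.34375) = 410611/16384, f(2.78125) = 679369/16384.
Sum = Δt · [f(-0.28125) + f(0.15625) + f(0.59375) + ...].
Sum ≈ 45.300.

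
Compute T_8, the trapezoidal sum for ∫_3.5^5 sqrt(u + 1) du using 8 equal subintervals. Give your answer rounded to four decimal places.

Δu = (5 − 3.5)/8 = 0.1875.
f(3.5) ≈ 2.1213, f(3.6875) ≈ 2.1651, f(3.875) ≈ 2.2079, f(4.0625) ≈ 2.2500, f(4.25) ≈ 2.2913, f(4.4375) ≈ 2.3318, f(4.625) ≈ 2.3717, f(4.8125) ≈ 2.4109, f(5) ≈ 2.4495.
T_8 = (Δu/2)·[f(u_0) + 2f(u_1) + ... + 2f(u_{7}) + f(u_8)].
Sum ≈ 3.4339.

3.4339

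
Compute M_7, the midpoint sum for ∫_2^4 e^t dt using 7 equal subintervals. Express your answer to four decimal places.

Δt = (4 − 2)/7 = 2/7.
Midpoints: 15/7, 17/7, 19/7, 3, 23/7, 25/7, 27/7.
f(15/7) ≈ 8.5238, f(17/7) ≈ 11.3427, f(19/7) ≈ 15.0938, f(3) ≈ 20.0855, f(23/7) ≈ 26.7281, f(25/7) ≈ 35.5674, f(27/7) ≈ 47.3299.
Sum = Δt · [f(15/7) + f(17/7) + f(19/7) + ...].
Sum ≈ 47.0489.

47.0489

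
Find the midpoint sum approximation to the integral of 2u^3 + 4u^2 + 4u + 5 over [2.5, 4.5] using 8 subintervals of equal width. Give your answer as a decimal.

Δu = (4.5 − 2.5)/8 = 0.25.
Midpoints: 2.625, 2.875, 3.125, 3.375, 3.625, 3.875, 4.125, 4.375.
f(2.625) = 79.23828125, f(2.875) = 97.08984375, f(3.125) = 117.59765625, f(3.375) = 140.94921875, f(3.625) = 167.33203125, f(3.875) = 196.93359375, f(4.125) = 229.94140625, f(4.375) = 266.54296875.
Sum = Δu · [f(2.625) + f(2.875) + f(3.125) + ...].
Sum = 323.90625.

323.90625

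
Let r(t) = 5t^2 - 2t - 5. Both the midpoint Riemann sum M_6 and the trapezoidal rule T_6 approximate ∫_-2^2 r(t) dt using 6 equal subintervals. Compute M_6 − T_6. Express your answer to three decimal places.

M_6 ≈ 5.92593.
T_6 ≈ 8.14815.
M_6 − T_6 ≈ -2.222.

-2.222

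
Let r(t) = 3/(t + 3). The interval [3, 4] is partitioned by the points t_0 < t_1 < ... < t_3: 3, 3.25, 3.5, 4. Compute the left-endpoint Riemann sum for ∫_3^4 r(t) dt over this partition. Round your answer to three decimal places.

0.476

Subinterval widths: 0.25, 0.25, 0.5.
Left endpoints: 3, 3.25, 3.5.
r(3) = 0.5, r(3.25) = 0.48, r(3.5) = 6/13.
Sum = Σ Δt_i · r(t_i).
Sum ≈ 0.476.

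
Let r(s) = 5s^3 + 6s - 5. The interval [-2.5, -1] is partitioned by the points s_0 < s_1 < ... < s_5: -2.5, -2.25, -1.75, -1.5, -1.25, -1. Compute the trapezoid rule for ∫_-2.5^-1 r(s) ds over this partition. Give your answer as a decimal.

-71.70703125

Subinterval widths: 0.25, 0.5, 0.25, 0.25, 0.25.
r(-2.5) = -98.125, r(-2.25) = -75.453125, r(-1.75) = -42.296875, r(-1.5) = -30.875, r(-1.25) = -22.265625, r(-1) = -16.
On each subinterval the trapezoid contributes (Δs_i/2)·[r(s_{i-1}) + r(s_i)].
Sum = -71.70703125.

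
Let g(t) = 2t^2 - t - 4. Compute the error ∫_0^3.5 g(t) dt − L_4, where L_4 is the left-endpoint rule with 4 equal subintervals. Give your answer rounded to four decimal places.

Exact integral: ∫_0^3.5 g(t) dt ≈ 8.458333.
L_4 = 0.1640625.
Error ≈ 8.458333 − 0.1640625 ≈ 8.2943.

8.2943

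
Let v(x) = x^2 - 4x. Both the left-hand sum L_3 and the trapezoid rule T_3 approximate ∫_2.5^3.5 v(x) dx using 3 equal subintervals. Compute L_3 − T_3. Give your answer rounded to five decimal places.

-0.33333

L_3 ≈ -3.2314815.
T_3 ≈ -2.8981481.
L_3 − T_3 ≈ -0.33333.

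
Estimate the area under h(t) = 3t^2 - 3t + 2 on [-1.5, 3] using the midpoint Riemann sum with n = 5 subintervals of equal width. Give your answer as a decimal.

28.33875

Δt = (3 − (-1.5))/5 = 0.9.
Midpoints: -1.05, -0.15, 0.75, 1.65, 2.55.
h(-1.05) = 8.4575, h(-0.15) = 2.5175, h(0.75) = 1.4375, h(1.65) = 5.2175, h(2.55) = 13.8575.
Sum = Δt · [h(-1.05) + h(-0.15) + h(0.75) + h(1.65) + h(2.55)].
Sum = 28.33875.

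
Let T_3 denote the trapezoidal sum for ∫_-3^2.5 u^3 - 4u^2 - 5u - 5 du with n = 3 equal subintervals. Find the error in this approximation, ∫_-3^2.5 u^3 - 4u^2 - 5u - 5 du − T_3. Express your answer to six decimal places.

Exact integral: ∫_-3^2.5 f(u) du ≈ -87.94270833.
T_3 ≈ -102.57754630.
Error ≈ -87.94270833 − (-102.57754630) ≈ 14.634838.

14.634838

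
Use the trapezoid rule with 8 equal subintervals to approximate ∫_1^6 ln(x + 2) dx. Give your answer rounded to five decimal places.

8.33293

Δx = (6 − 1)/8 = 0.625.
f(1) ≈ 1.09861, f(1.625) ≈ 1.28785, f(2.25) ≈ 1.44692, f(2.875) ≈ 1.58412, f(3.5) ≈ 1.70475, f(4.125) ≈ 1.81238, f(4.75) ≈ 1.90954, f(5.375) ≈ 1.99810, f(6) ≈ 2.07944.
T_8 = (Δx/2)·[f(x_0) + 2f(x_1) + ... + 2f(x_{7}) + f(x_8)].
Sum ≈ 8.33293.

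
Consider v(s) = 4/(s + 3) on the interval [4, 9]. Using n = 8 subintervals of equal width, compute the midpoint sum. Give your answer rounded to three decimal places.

2.155

Δs = (9 − 4)/8 = 0.625.
Midpoints: 4.3125, 4.9375, 5.5625, 6.1875, 6.8125, 7.4375, 8.0625, 8.6875.
v(4.3125) = 64/117, v(4.9375) = 64/127, v(5.5625) = 64/137, v(6.1875) = 64/147, v(6.8125) = 64/157, v(7.4375) = 64/167, v(8.0625) = 64/177, v(8.6875) = 64/187.
Sum = Δs · [v(4.3125) + v(4.9375) + v(5.5625) + ...].
Sum ≈ 2.155.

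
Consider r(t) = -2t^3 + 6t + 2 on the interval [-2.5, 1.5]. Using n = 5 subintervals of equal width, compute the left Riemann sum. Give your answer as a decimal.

Δt = (1.5 − (-2.5))/5 = 0.8.
Left endpoints: -2.5, -1.7, -0.9, -0.1, 0.7.
r(-2.5) = 18.25, r(-1.7) = 1.626, r(-0.9) = -1.942, r(-0.1) = 1.402, r(0.7) = 5.514.
Sum = Δt · [r(-2.5) + r(-1.7) + r(-0.9) + r(-0.1) + r(0.7)].
Sum = 19.88.

19.88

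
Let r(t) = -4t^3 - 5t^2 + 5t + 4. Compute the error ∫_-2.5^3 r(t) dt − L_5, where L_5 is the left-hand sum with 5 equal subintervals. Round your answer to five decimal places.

Exact integral: ∫_-2.5^3 r(t) dt ≈ -84.1041667.
L_5 = -6.765.
Error ≈ -84.1041667 − (-6.765) ≈ -77.33917.

-77.33917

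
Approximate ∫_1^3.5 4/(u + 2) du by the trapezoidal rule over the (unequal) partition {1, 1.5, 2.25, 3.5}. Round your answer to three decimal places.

Subinterval widths: 0.5, 0.75, 1.25.
f(1) = 4/3, f(1.5) = 8/7, f(2.25) = 16/17, f(3.5) = 8/11.
On each subinterval the trapezoid contributes (Δu_i/2)·[f(u_{i-1}) + f(u_i)].
Sum ≈ 2.443.

2.443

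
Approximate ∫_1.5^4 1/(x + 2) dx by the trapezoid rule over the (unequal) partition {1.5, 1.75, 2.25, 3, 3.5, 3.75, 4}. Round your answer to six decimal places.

0.540267

Subinterval widths: 0.25, 0.5, 0.75, 0.5, 0.25, 0.25.
f(1.5) = 2/7, f(1.75) = 4/15, f(2.25) = 4/17, f(3) = 0.2, f(3.5) = 2/11, f(3.75) = 4/23, f(4) = 1/6.
On each subinterval the trapezoid contributes (Δx_i/2)·[f(x_{i-1}) + f(x_i)].
Sum ≈ 0.540267.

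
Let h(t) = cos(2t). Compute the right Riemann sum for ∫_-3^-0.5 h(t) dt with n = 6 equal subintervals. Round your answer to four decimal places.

-0.6151

Δt = (-0.5 − (-3))/6 = 5/12.
Right endpoints: -31/12, -13/6, -1.75, -4/3, -11/12, -0.5.
h(-31/12) ≈ 0.4388, h(-13/6) ≈ -0.3700, h(-1.75) ≈ -0.9365, h(-4/3) ≈ -0.8893, h(-11/12) ≈ -0.2595, h(-0.5) ≈ 0.5403.
Sum = Δt · [h(-31/12) + h(-13/6) + h(-1.75) + ...].
Sum ≈ -0.6151.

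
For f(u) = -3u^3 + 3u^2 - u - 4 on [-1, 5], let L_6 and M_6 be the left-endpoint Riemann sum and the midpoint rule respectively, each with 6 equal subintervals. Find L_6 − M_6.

133.5

L_6 = -237.
M_6 = -370.5.
L_6 − M_6 = 133.5.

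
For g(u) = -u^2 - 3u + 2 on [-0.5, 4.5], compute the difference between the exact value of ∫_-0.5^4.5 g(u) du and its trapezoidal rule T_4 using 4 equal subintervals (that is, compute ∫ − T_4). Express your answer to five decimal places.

1.30208

Exact integral: ∫_-0.5^4.5 g(u) du ≈ -50.4166667.
T_4 = -51.71875.
Error ≈ -50.4166667 − (-51.71875) ≈ 1.30208.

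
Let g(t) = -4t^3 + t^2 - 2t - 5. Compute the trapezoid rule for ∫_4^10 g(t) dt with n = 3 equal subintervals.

Δt = (10 − 4)/3 = 2.
g(4) = -253, g(6) = -845, g(8) = -2005, g(10) = -3925.
T_3 = (Δt/2)·[g(t_0) + 2g(t_1) + 2g(t_2) + g(t_3)].
Sum = -9878.

-9878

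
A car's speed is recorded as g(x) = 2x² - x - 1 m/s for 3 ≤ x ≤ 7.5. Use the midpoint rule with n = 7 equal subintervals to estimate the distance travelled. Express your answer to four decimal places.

Δx = (7.5 − 3)/7 = 9/14.
Midpoints: 93/28, 111/28, 129/28, 5.25, 165/28, 183/28, 201/28.
g(93/28) = 6955/392, g(111/28) = 10375/392, g(129/28) = 14443/392, g(5.25) = 48.875, g(165/28) = 24523/392, g(183/28) = 30535/392, g(201/28) = 37195/392.
Sum = Δx · [g(93/28) + g(111/28) + g(129/28) + ...].
Sum ≈ 234.8151.

234.8151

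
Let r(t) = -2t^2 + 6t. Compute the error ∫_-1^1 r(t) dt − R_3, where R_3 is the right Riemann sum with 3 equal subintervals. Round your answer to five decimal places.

Exact integral: ∫_-1^1 r(t) dt ≈ -1.3333333.
R_3 ≈ 2.3703704.
Error ≈ -1.3333333 − 2.3703704 ≈ -3.70370.

-3.70370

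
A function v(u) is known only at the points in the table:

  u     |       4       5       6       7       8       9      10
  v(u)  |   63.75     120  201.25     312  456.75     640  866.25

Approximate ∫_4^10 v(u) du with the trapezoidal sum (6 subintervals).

Δu = 1.
T_6 = (1/2)·[63.75 + 2·120 + 2·201.25 + 2·312 + 2·456.75 + 2·640 + 866.25] = 2195.

2195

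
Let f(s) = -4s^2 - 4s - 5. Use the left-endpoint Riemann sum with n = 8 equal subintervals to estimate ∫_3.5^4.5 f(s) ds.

Δs = (4.5 − 3.5)/8 = 0.125.
Left endpoints: 3.5, 3.625, 3.75, 3.875, 4, 4.125, 4.25, 4.375.
f(3.5) = -68, f(3.625) = -72.0625, f(3.75) = -76.25, f(3.875) = -80.5625, f(4) = -85, f(4.125) = -89.5625, f(4.25) = -94.25, f(4.375) = -99.0625.
Sum = Δs · [f(3.5) + f(3.625) + f(3.75) + ...].
Sum = -83.09375.

-83.09375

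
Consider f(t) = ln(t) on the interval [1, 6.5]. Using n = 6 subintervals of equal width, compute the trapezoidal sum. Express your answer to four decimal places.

6.6091

Δt = (6.5 − 1)/6 = 11/12.
f(1) ≈ 0.0000, f(23/12) ≈ 0.6506, f(17/6) ≈ 1.0415, f(3.75) ≈ 1.3218, f(14/3) ≈ 1.5404, f(67/12) ≈ 1.7198, f(6.5) ≈ 1.8718.
T_6 = (Δt/2)·[f(t_0) + 2f(t_1) + ... + 2f(t_{5}) + f(t_6)].
Sum ≈ 6.6091.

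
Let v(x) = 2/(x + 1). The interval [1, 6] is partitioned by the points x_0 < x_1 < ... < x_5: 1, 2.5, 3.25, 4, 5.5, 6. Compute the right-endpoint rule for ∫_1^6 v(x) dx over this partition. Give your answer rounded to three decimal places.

2.114

Subinterval widths: 1.5, 0.75, 0.75, 1.5, 0.5.
Right endpoints: 2.5, 3.25, 4, 5.5, 6.
v(2.5) = 4/7, v(3.25) = 8/17, v(4) = 0.4, v(5.5) = 4/13, v(6) = 2/7.
Sum = Σ Δx_i · v(x_i).
Sum ≈ 2.114.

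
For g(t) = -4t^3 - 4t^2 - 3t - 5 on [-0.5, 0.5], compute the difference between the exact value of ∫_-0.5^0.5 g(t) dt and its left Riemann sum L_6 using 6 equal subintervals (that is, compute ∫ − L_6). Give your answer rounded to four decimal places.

Exact integral: ∫_-0.5^0.5 g(t) dt ≈ -5.333333.
L_6 ≈ -5.018519.
Error ≈ -5.333333 − (-5.018519) ≈ -0.3148.

-0.3148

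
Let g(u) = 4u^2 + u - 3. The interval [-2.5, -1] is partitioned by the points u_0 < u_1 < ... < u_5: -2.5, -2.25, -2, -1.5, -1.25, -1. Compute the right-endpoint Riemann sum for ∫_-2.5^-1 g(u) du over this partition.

Subinterval widths: 0.25, 0.25, 0.5, 0.25, 0.25.
Right endpoints: -2.25, -2, -1.5, -1.25, -1.
g(-2.25) = 15, g(-2) = 11, g(-1.5) = 4.5, g(-1.25) = 2, g(-1) = 0.
Sum = Σ Δu_i · g(u_i).
Sum = 9.25.

9.25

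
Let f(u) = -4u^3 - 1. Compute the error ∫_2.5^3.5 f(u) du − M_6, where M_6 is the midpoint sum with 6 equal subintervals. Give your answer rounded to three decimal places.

Exact integral: ∫_2.5^3.5 f(u) du = -112.
M_6 ≈ -111.91667.
Error ≈ -112 − (-111.91667) ≈ -0.083.

-0.083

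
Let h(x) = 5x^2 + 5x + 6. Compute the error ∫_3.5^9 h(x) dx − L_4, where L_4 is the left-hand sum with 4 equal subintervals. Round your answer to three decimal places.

Exact integral: ∫_3.5^9 h(x) dx ≈ 1348.41667.
L_4 = 1101.84765625.
Error ≈ 1348.41667 − 1101.84765625 ≈ 246.569.

246.569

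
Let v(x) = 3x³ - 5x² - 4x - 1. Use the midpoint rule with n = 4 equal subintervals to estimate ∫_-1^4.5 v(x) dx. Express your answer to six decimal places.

99.939941

Δx = (4.5 − (-1))/4 = 1.375.
Midpoints: -0.3125, 1.0625, 2.4375, 3.8125.
v(-0.3125) = -1351/4096, v(1.0625) = -29885/4096, v(2.4375) = 12245/4096, v(3.8125) = 316703/4096.
Sum = Δx · [v(-0.3125) + v(1.0625) + v(2.4375) + v(3.8125)].
Sum ≈ 99.939941.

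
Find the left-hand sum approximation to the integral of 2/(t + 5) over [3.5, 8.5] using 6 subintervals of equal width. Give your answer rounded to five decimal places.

Δt = (8.5 − 3.5)/6 = 5/6.
Left endpoints: 3.5, 13/3, 31/6, 6, 41/6, 23/3.
f(3.5) = 4/17, f(13/3) = 3/14, f(31/6) = 12/61, f(6) = 2/11, f(41/6) = 12/71, f(23/3) = 3/19.
Sum = Δt · [f(3.5) + f(13/3) + f(31/6) + ...].
Sum ≈ 0.96252.

0.96252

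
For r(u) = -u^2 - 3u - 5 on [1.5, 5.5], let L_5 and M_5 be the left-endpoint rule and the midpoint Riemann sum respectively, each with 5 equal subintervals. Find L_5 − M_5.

L_5 = -100.76.
M_5 = -116.12.
L_5 − M_5 = 15.36.

15.36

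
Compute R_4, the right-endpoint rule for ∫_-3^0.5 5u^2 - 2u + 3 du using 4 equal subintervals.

44.48828125

Δu = (0.5 − (-3))/4 = 0.875.
Right endpoints: -2.125, -1.25, -0.375, 0.5.
f(-2.125) = 29.828125, f(-1.25) = 13.3125, f(-0.375) = 4.453125, f(0.5) = 3.25.
Sum = Δu · [f(-2.125) + f(-1.25) + f(-0.375) + f(0.5)].
Sum = 44.48828125.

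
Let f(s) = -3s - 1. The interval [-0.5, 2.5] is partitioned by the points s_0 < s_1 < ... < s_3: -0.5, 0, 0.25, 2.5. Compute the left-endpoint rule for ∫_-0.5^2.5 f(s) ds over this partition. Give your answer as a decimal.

Subinterval widths: 0.5, 0.25, 2.25.
Left endpoints: -0.5, 0, 0.25.
f(-0.5) = 0.5, f(0) = -1, f(0.25) = -1.75.
Sum = Σ Δs_i · f(s_i).
Sum = -3.9375.

-3.9375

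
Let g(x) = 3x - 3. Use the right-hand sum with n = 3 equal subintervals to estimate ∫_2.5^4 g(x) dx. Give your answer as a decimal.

11.25

Δx = (4 − 2.5)/3 = 0.5.
Right endpoints: 3, 3.5, 4.
g(3) = 6, g(3.5) = 7.5, g(4) = 9.
Sum = Δx · [g(3) + g(3.5) + g(4)].
Sum = 11.25.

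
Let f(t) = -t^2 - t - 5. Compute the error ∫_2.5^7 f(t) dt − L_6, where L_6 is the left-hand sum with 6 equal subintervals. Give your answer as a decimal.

-17.296875

Exact integral: ∫_2.5^7 f(t) dt = -153.
L_6 = -135.703125.
Error = -153 − (-135.703125) = -17.296875.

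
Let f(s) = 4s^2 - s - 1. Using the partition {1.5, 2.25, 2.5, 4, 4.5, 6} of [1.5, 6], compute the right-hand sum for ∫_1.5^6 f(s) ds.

349.875

Subinterval widths: 0.75, 0.25, 1.5, 0.5, 1.5.
Right endpoints: 2.25, 2.5, 4, 4.5, 6.
f(2.25) = 17, f(2.5) = 21.5, f(4) = 59, f(4.5) = 75.5, f(6) = 137.
Sum = Σ Δs_i · f(s_i).
Sum = 349.875.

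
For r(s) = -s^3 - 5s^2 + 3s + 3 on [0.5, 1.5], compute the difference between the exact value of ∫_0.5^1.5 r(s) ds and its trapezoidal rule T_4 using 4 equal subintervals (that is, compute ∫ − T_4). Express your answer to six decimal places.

0.083333

Exact integral: ∫_0.5^1.5 r(s) ds ≈ -0.66666667.
T_4 = -0.75.
Error ≈ -0.66666667 − (-0.75) ≈ 0.083333.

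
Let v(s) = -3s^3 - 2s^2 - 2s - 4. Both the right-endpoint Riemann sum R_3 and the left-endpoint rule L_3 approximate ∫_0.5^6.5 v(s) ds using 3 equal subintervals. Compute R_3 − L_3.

-1839

R_3 = -2641.25.
L_3 = -802.25.
R_3 − L_3 = -1839.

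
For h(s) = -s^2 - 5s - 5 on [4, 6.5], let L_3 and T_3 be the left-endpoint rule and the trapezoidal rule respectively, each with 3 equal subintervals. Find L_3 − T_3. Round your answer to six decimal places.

16.145833

L_3 ≈ -132.47685185.
T_3 ≈ -148.62268519.
L_3 − T_3 ≈ 16.145833.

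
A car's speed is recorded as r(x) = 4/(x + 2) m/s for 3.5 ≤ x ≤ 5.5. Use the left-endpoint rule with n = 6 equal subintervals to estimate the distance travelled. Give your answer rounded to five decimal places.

1.27351

Δx = (5.5 − 3.5)/6 = 1/3.
Left endpoints: 3.5, 23/6, 25/6, 4.5, 29/6, 31/6.
r(3.5) = 8/11, r(23/6) = 24/35, r(25/6) = 24/37, r(4.5) = 8/13, r(29/6) = 24/41, r(31/6) = 24/43.
Sum = Δx · [r(3.5) + r(23/6) + r(25/6) + ...].
Sum ≈ 1.27351.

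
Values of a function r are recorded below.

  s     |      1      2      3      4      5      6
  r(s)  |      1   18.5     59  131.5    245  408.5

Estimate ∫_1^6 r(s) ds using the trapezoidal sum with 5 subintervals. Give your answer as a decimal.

658.75

Δs = 1.
T_5 = (1/2)·[1 + 2·18.5 + 2·59 + 2·131.5 + 2·245 + 408.5] = 658.75.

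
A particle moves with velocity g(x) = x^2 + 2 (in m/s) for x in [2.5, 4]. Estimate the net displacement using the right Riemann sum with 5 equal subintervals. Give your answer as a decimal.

Δx = (4 − 2.5)/5 = 0.3.
Right endpoints: 2.8, 3.1, 3.4, 3.7, 4.
g(2.8) = 9.84, g(3.1) = 11.61, g(3.4) = 13.56, g(3.7) = 15.69, g(4) = 18.
Sum = Δx · [g(2.8) + g(3.1) + g(3.4) + g(3.7) + g(4)].
Sum = 20.61.

20.61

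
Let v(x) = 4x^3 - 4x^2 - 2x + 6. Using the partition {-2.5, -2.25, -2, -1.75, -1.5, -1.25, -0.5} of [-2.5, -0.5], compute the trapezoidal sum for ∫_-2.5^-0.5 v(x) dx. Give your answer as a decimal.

Subinterval widths: 0.25, 0.25, 0.25, 0.25, 0.25, 0.75.
v(-2.5) = -76.5, v(-2.25) = -55.3125, v(-2) = -38, v(-1.75) = -24.1875, v(-1.5) = -13.5, v(-1.25) = -5.5625, v(-0.5) = 5.5.
On each subinterval the trapezoid contributes (Δx_i/2)·[v(x_{i-1}) + v(x_i)].
Sum = -43.03125.

-43.03125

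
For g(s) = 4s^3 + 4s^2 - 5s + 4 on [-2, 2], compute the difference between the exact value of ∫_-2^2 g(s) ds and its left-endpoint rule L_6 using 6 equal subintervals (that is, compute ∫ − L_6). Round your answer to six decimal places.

Exact integral: ∫_-2^2 g(s) ds ≈ 37.33333333.
L_6 ≈ 23.85185185.
Error ≈ 37.33333333 − 23.85185185 ≈ 13.481481.

13.481481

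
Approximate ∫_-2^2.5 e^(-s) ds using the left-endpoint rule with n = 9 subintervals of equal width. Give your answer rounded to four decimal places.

9.2853

Δs = (2.5 − (-2))/9 = 0.5.
Left endpoints: -2, -1.5, -1, -0.5, 0, 0.5, 1, 1.5, 2.
f(-2) ≈ 7.3891, f(-1.5) ≈ 4.4817, f(-1) ≈ 2.7183, f(-0.5) ≈ 1.6487, f(0) ≈ 1.0000, f(0.5) ≈ 0.6065, f(1) ≈ 0.3679, f(1.5) ≈ 0.2231, f(2) ≈ 0.1353.
Sum = Δs · [f(-2) + f(-1.5) + f(-1) + ...].
Sum ≈ 9.2853.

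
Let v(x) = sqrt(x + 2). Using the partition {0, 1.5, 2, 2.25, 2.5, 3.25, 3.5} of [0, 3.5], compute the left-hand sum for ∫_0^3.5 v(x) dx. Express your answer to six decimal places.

Subinterval widths: 1.5, 0.5, 0.25, 0.25, 0.75, 0.25.
Left endpoints: 0, 1.5, 2, 2.25, 2.5, 3.25.
v(0) ≈ 1.414214, v(1.5) ≈ 1.870829, v(2) ≈ 2.000000, v(2.25) ≈ 2.061553, v(2.5) ≈ 2.121320, v(3.25) ≈ 2.291288.
Sum = Σ Δx_i · v(x_i).
Sum ≈ 6.235935.

6.235935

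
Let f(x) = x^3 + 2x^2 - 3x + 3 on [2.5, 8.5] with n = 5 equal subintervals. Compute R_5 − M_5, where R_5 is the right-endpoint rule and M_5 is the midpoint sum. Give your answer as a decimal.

467.46

R_5 = 2067.39.
M_5 = 1599.93.
R_5 − M_5 = 467.46.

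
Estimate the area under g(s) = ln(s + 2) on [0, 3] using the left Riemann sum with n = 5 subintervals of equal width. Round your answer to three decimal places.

3.377

Δs = (3 − 0)/5 = 0.6.
Left endpoints: 0, 0.6, 1.2, 1.8, 2.4.
g(0) ≈ 0.693, g(0.6) ≈ 0.956, g(1.2) ≈ 1.163, g(1.8) ≈ 1.335, g(2.4) ≈ 1.482.
Sum = Δs · [g(0) + g(0.6) + g(1.2) + g(1.8) + g(2.4)].
Sum ≈ 3.377.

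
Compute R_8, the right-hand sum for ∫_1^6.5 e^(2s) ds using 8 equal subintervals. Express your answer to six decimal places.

Δs = (6.5 − 1)/8 = 0.6875.
Right endpoints: 1.6875, 2.375, 3.0625, 3.75, 4.4375, 5.125, 5.8125, 6.5.
f(1.6875) ≈ 29.224284, f(2.375) ≈ 115.584285, f(3.0625) ≈ 457.144713, f(3.75) ≈ 1808.042414, f(4.4375) ≈ 7150.946467, f(5.125) ≈ 28282.541920, f(5.8125) ≈ 111859.623214, f(6.5) ≈ 442413.392009.
Sum = Δs · [f(1.6875) + f(2.375) + f(3.0625) + ...].
Sum ≈ 407080.093273.

407080.093273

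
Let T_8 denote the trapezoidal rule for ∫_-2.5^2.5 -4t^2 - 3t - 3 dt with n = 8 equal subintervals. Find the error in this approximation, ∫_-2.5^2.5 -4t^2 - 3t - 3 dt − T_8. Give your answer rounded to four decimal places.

1.3021

Exact integral: ∫_-2.5^2.5 f(t) dt ≈ -56.666667.
T_8 = -57.96875.
Error ≈ -56.666667 − (-57.96875) ≈ 1.3021.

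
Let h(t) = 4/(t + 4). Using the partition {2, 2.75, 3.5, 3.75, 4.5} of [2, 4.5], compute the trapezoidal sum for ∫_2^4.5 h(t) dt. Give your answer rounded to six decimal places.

1.395646

Subinterval widths: 0.75, 0.75, 0.25, 0.75.
h(2) = 2/3, h(2.75) = 16/27, h(3.5) = 8/15, h(3.75) = 16/31, h(4.5) = 8/17.
On each subinterval the trapezoid contributes (Δt_i/2)·[h(t_{i-1}) + h(t_i)].
Sum ≈ 1.395646.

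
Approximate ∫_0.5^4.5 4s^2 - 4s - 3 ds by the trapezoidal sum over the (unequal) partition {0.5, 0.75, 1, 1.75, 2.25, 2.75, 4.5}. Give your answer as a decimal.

Subinterval widths: 0.25, 0.25, 0.75, 0.5, 0.5, 1.75.
f(0.5) = -4, f(0.75) = -3.75, f(1) = -3, f(1.75) = 2.25, f(2.25) = 8.25, f(2.75) = 16.25, f(4.5) = 60.
On each subinterval the trapezoid contributes (Δs_i/2)·[f(s_{i-1}) + f(s_i)].
Sum = 73.375.

73.375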